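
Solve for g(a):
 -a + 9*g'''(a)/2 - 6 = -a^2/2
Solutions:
 g(a) = C1 + C2*a + C3*a^2 - a^5/540 + a^4/108 + 2*a^3/9


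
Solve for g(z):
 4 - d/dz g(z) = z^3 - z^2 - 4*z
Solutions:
 g(z) = C1 - z^4/4 + z^3/3 + 2*z^2 + 4*z


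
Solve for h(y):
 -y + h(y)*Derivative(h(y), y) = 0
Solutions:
 h(y) = -sqrt(C1 + y^2)
 h(y) = sqrt(C1 + y^2)


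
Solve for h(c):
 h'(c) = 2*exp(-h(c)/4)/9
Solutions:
 h(c) = 4*log(C1 + c/18)


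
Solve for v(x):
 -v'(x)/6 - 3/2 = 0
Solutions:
 v(x) = C1 - 9*x


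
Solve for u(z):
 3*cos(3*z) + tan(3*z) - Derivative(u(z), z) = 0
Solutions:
 u(z) = C1 - log(cos(3*z))/3 + sin(3*z)


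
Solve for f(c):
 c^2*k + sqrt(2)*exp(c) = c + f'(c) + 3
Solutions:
 f(c) = C1 + c^3*k/3 - c^2/2 - 3*c + sqrt(2)*exp(c)


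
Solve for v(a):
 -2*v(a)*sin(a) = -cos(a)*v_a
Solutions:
 v(a) = C1/cos(a)^2


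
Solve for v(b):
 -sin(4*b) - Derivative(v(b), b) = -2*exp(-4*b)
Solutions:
 v(b) = C1 + cos(4*b)/4 - exp(-4*b)/2


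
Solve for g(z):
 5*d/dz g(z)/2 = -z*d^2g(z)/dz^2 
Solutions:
 g(z) = C1 + C2/z^(3/2)


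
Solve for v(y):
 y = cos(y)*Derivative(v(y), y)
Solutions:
 v(y) = C1 + Integral(y/cos(y), y)


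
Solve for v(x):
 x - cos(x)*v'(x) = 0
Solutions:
 v(x) = C1 + Integral(x/cos(x), x)


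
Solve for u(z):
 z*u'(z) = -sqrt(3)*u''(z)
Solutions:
 u(z) = C1 + C2*erf(sqrt(2)*3^(3/4)*z/6)


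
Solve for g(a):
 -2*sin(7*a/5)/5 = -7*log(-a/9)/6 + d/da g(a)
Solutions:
 g(a) = C1 + 7*a*log(-a)/6 - 7*a*log(3)/3 - 7*a/6 + 2*cos(7*a/5)/7


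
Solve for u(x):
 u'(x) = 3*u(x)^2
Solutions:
 u(x) = -1/(C1 + 3*x)


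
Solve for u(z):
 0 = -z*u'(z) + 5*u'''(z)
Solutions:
 u(z) = C1 + Integral(C2*airyai(5^(2/3)*z/5) + C3*airybi(5^(2/3)*z/5), z)


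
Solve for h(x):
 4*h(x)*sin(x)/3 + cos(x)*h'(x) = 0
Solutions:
 h(x) = C1*cos(x)^(4/3)


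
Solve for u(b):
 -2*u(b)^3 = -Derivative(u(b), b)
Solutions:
 u(b) = -sqrt(2)*sqrt(-1/(C1 + 2*b))/2
 u(b) = sqrt(2)*sqrt(-1/(C1 + 2*b))/2


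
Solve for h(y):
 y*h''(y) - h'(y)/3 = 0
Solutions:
 h(y) = C1 + C2*y^(4/3)


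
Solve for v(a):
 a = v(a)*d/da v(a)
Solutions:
 v(a) = -sqrt(C1 + a^2)
 v(a) = sqrt(C1 + a^2)


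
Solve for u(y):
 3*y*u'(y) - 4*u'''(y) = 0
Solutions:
 u(y) = C1 + Integral(C2*airyai(6^(1/3)*y/2) + C3*airybi(6^(1/3)*y/2), y)


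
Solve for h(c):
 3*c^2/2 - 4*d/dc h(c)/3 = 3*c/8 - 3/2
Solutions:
 h(c) = C1 + 3*c^3/8 - 9*c^2/64 + 9*c/8


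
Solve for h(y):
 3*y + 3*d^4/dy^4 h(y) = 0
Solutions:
 h(y) = C1 + C2*y + C3*y^2 + C4*y^3 - y^5/120


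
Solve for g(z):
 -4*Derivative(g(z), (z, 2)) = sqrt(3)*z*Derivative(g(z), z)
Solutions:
 g(z) = C1 + C2*erf(sqrt(2)*3^(1/4)*z/4)


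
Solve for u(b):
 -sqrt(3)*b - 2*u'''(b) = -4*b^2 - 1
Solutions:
 u(b) = C1 + C2*b + C3*b^2 + b^5/30 - sqrt(3)*b^4/48 + b^3/12


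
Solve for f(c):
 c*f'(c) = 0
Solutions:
 f(c) = C1


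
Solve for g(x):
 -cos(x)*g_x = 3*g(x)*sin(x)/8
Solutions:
 g(x) = C1*cos(x)^(3/8)


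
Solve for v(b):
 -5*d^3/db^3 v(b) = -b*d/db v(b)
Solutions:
 v(b) = C1 + Integral(C2*airyai(5^(2/3)*b/5) + C3*airybi(5^(2/3)*b/5), b)


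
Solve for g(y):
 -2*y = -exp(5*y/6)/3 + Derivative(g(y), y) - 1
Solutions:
 g(y) = C1 - y^2 + y + 2*exp(5*y/6)/5


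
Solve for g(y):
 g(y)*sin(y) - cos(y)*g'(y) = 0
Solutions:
 g(y) = C1/cos(y)


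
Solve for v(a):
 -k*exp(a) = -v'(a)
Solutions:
 v(a) = C1 + k*exp(a)


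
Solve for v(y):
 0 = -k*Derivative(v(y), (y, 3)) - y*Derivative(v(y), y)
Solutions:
 v(y) = C1 + Integral(C2*airyai(y*(-1/k)^(1/3)) + C3*airybi(y*(-1/k)^(1/3)), y)


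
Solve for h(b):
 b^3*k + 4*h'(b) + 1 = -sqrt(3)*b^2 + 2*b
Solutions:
 h(b) = C1 - b^4*k/16 - sqrt(3)*b^3/12 + b^2/4 - b/4


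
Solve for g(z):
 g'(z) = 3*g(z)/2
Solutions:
 g(z) = C1*exp(3*z/2)


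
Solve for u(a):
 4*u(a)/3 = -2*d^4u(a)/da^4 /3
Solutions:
 u(a) = (C1*sin(2^(3/4)*a/2) + C2*cos(2^(3/4)*a/2))*exp(-2^(3/4)*a/2) + (C3*sin(2^(3/4)*a/2) + C4*cos(2^(3/4)*a/2))*exp(2^(3/4)*a/2)


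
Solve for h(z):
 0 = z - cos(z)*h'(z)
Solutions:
 h(z) = C1 + Integral(z/cos(z), z)


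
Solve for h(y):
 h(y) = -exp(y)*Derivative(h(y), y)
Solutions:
 h(y) = C1*exp(exp(-y))


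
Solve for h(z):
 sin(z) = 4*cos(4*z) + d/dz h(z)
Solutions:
 h(z) = C1 - sin(4*z) - cos(z)


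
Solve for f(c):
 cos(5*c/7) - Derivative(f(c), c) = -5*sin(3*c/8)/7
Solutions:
 f(c) = C1 + 7*sin(5*c/7)/5 - 40*cos(3*c/8)/21


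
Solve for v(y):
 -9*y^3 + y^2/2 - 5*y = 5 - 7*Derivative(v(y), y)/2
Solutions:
 v(y) = C1 + 9*y^4/14 - y^3/21 + 5*y^2/7 + 10*y/7


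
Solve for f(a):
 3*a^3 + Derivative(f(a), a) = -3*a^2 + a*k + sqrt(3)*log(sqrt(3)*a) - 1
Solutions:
 f(a) = C1 - 3*a^4/4 - a^3 + a^2*k/2 + sqrt(3)*a*log(a) - sqrt(3)*a - a + sqrt(3)*a*log(3)/2


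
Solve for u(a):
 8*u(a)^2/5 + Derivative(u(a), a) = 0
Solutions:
 u(a) = 5/(C1 + 8*a)


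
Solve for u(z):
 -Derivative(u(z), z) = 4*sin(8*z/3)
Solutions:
 u(z) = C1 + 3*cos(8*z/3)/2


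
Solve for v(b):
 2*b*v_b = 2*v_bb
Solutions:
 v(b) = C1 + C2*erfi(sqrt(2)*b/2)


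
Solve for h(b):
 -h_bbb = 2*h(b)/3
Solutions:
 h(b) = C3*exp(-2^(1/3)*3^(2/3)*b/3) + (C1*sin(2^(1/3)*3^(1/6)*b/2) + C2*cos(2^(1/3)*3^(1/6)*b/2))*exp(2^(1/3)*3^(2/3)*b/6)


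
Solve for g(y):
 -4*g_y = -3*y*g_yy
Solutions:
 g(y) = C1 + C2*y^(7/3)


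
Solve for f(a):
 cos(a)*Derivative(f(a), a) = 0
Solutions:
 f(a) = C1


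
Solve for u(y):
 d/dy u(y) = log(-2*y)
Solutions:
 u(y) = C1 + y*log(-y) + y*(-1 + log(2))


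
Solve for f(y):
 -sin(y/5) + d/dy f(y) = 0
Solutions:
 f(y) = C1 - 5*cos(y/5)


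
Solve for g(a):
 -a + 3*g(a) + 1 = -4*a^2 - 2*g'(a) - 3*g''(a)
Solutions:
 g(a) = -4*a^2/3 + 19*a/9 + (C1*sin(2*sqrt(2)*a/3) + C2*cos(2*sqrt(2)*a/3))*exp(-a/3) + 25/27


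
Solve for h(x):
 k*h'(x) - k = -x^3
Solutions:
 h(x) = C1 + x - x^4/(4*k)


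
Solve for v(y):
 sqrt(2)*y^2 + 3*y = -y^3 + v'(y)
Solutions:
 v(y) = C1 + y^4/4 + sqrt(2)*y^3/3 + 3*y^2/2


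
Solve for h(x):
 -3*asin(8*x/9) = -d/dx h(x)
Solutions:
 h(x) = C1 + 3*x*asin(8*x/9) + 3*sqrt(81 - 64*x^2)/8


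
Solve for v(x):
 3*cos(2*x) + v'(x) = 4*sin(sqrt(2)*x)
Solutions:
 v(x) = C1 - 3*sin(2*x)/2 - 2*sqrt(2)*cos(sqrt(2)*x)


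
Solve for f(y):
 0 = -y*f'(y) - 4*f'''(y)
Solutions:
 f(y) = C1 + Integral(C2*airyai(-2^(1/3)*y/2) + C3*airybi(-2^(1/3)*y/2), y)


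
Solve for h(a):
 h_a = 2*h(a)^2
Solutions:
 h(a) = -1/(C1 + 2*a)


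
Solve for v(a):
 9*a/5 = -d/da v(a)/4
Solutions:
 v(a) = C1 - 18*a^2/5


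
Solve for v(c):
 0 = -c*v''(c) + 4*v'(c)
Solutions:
 v(c) = C1 + C2*c^5


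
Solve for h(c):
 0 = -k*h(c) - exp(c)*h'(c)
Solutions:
 h(c) = C1*exp(k*exp(-c))


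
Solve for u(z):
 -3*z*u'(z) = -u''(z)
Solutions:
 u(z) = C1 + C2*erfi(sqrt(6)*z/2)


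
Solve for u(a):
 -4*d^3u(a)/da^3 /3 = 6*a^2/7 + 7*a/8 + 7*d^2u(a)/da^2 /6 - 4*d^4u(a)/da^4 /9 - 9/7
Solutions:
 u(a) = C1 + C2*a + C3*exp(a*(6 - sqrt(78))/4) + C4*exp(a*(6 + sqrt(78))/4) - 3*a^4/49 + 425*a^3/2744 - 624*a^2/2401


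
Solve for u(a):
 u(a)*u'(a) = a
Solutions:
 u(a) = -sqrt(C1 + a^2)
 u(a) = sqrt(C1 + a^2)


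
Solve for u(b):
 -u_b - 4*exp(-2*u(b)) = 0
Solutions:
 u(b) = log(-sqrt(C1 - 8*b))
 u(b) = log(C1 - 8*b)/2


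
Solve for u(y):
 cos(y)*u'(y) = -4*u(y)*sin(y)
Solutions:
 u(y) = C1*cos(y)^4


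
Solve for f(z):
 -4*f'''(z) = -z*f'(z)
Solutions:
 f(z) = C1 + Integral(C2*airyai(2^(1/3)*z/2) + C3*airybi(2^(1/3)*z/2), z)


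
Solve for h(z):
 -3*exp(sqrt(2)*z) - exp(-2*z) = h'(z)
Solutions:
 h(z) = C1 - 3*sqrt(2)*exp(sqrt(2)*z)/2 + exp(-2*z)/2


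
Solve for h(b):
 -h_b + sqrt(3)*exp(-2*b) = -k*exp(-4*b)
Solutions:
 h(b) = C1 - k*exp(-4*b)/4 - sqrt(3)*exp(-2*b)/2


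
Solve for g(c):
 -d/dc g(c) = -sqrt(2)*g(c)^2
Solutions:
 g(c) = -1/(C1 + sqrt(2)*c)


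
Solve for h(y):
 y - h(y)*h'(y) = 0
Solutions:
 h(y) = -sqrt(C1 + y^2)
 h(y) = sqrt(C1 + y^2)


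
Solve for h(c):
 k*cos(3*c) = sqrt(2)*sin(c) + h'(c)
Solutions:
 h(c) = C1 + k*sin(3*c)/3 + sqrt(2)*cos(c)


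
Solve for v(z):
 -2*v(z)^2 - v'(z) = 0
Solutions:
 v(z) = 1/(C1 + 2*z)


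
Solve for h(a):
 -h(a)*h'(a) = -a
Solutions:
 h(a) = -sqrt(C1 + a^2)
 h(a) = sqrt(C1 + a^2)


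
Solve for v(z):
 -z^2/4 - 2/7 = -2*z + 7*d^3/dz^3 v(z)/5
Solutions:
 v(z) = C1 + C2*z + C3*z^2 - z^5/336 + 5*z^4/84 - 5*z^3/147


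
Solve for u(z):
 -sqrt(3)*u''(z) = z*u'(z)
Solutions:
 u(z) = C1 + C2*erf(sqrt(2)*3^(3/4)*z/6)


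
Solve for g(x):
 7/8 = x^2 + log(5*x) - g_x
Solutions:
 g(x) = C1 + x^3/3 + x*log(x) - 15*x/8 + x*log(5)


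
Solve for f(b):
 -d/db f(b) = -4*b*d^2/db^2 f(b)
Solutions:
 f(b) = C1 + C2*b^(5/4)


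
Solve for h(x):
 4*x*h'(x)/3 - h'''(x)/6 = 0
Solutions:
 h(x) = C1 + Integral(C2*airyai(2*x) + C3*airybi(2*x), x)


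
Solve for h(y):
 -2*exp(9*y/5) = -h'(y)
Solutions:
 h(y) = C1 + 10*exp(9*y/5)/9


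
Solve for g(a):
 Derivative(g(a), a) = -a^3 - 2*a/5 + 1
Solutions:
 g(a) = C1 - a^4/4 - a^2/5 + a


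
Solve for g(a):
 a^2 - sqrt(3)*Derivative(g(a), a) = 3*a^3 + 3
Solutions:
 g(a) = C1 - sqrt(3)*a^4/4 + sqrt(3)*a^3/9 - sqrt(3)*a


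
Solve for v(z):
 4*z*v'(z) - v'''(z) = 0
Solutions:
 v(z) = C1 + Integral(C2*airyai(2^(2/3)*z) + C3*airybi(2^(2/3)*z), z)


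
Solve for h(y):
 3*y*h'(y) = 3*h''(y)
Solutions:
 h(y) = C1 + C2*erfi(sqrt(2)*y/2)


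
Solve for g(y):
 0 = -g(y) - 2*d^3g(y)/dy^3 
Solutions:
 g(y) = C3*exp(-2^(2/3)*y/2) + (C1*sin(2^(2/3)*sqrt(3)*y/4) + C2*cos(2^(2/3)*sqrt(3)*y/4))*exp(2^(2/3)*y/4)


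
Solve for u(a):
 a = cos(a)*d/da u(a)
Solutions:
 u(a) = C1 + Integral(a/cos(a), a)


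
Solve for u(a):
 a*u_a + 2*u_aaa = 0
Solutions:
 u(a) = C1 + Integral(C2*airyai(-2^(2/3)*a/2) + C3*airybi(-2^(2/3)*a/2), a)


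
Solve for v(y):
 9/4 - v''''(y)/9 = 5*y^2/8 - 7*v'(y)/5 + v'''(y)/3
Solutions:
 v(y) = C1 + C2*exp(-y*(10^(1/3)/(2*(3*sqrt(301) + 53)^(1/3)) + 1 + 10^(2/3)*(3*sqrt(301) + 53)^(1/3)/20))*sin(10^(1/3)*sqrt(3)*y*(-10^(1/3)*(3*sqrt(301) + 53)^(1/3) + 10/(3*sqrt(301) + 53)^(1/3))/20) + C3*exp(-y*(10^(1/3)/(2*(3*sqrt(301) + 53)^(1/3)) + 1 + 10^(2/3)*(3*sqrt(301) + 53)^(1/3)/20))*cos(10^(1/3)*sqrt(3)*y*(-10^(1/3)*(3*sqrt(301) + 53)^(1/3) + 10/(3*sqrt(301) + 53)^(1/3))/20) + C4*exp(y*(-1 + 10^(1/3)/(3*sqrt(301) + 53)^(1/3) + 10^(2/3)*(3*sqrt(301) + 53)^(1/3)/10)) + 25*y^3/168 - 205*y/147


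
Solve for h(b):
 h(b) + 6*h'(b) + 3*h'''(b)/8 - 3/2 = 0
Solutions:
 h(b) = C1*exp(6^(1/3)*b*(-8*3^(1/3)/(3 + sqrt(777))^(1/3) + 2^(1/3)*(3 + sqrt(777))^(1/3))/6)*sin(2^(1/3)*3^(1/6)*b*(4/(3 + sqrt(777))^(1/3) + 2^(1/3)*3^(2/3)*(3 + sqrt(777))^(1/3)/6)) + C2*exp(6^(1/3)*b*(-8*3^(1/3)/(3 + sqrt(777))^(1/3) + 2^(1/3)*(3 + sqrt(777))^(1/3))/6)*cos(2^(1/3)*3^(1/6)*b*(4/(3 + sqrt(777))^(1/3) + 2^(1/3)*3^(2/3)*(3 + sqrt(777))^(1/3)/6)) + C3*exp(-6^(1/3)*b*(-8*3^(1/3)/(3 + sqrt(777))^(1/3) + 2^(1/3)*(3 + sqrt(777))^(1/3))/3) + 3/2


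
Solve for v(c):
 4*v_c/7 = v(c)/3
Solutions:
 v(c) = C1*exp(7*c/12)


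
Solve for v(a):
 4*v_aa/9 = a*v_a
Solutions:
 v(a) = C1 + C2*erfi(3*sqrt(2)*a/4)


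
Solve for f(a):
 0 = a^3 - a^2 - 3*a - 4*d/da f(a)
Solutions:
 f(a) = C1 + a^4/16 - a^3/12 - 3*a^2/8


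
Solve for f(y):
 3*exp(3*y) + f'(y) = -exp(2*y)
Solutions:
 f(y) = C1 - exp(3*y) - exp(2*y)/2


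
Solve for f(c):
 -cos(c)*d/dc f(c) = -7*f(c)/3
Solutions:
 f(c) = C1*(sin(c) + 1)^(7/6)/(sin(c) - 1)^(7/6)


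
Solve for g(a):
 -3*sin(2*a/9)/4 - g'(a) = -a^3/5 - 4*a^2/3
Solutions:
 g(a) = C1 + a^4/20 + 4*a^3/9 + 27*cos(2*a/9)/8


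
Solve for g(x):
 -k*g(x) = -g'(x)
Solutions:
 g(x) = C1*exp(k*x)


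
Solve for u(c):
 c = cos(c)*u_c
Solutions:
 u(c) = C1 + Integral(c/cos(c), c)


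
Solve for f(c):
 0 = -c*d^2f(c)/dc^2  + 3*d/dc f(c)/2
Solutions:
 f(c) = C1 + C2*c^(5/2)


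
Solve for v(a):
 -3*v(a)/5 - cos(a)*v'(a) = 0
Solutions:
 v(a) = C1*(sin(a) - 1)^(3/10)/(sin(a) + 1)^(3/10)


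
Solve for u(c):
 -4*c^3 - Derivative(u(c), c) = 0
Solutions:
 u(c) = C1 - c^4


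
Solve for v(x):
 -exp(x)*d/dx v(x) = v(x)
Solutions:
 v(x) = C1*exp(exp(-x))


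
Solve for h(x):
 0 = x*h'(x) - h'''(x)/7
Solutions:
 h(x) = C1 + Integral(C2*airyai(7^(1/3)*x) + C3*airybi(7^(1/3)*x), x)


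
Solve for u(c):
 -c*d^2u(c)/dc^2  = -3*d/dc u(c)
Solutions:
 u(c) = C1 + C2*c^4


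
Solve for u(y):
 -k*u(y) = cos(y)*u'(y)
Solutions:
 u(y) = C1*exp(k*(log(sin(y) - 1) - log(sin(y) + 1))/2)


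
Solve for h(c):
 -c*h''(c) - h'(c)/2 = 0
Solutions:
 h(c) = C1 + C2*sqrt(c)


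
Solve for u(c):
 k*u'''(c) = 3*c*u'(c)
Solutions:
 u(c) = C1 + Integral(C2*airyai(3^(1/3)*c*(1/k)^(1/3)) + C3*airybi(3^(1/3)*c*(1/k)^(1/3)), c)


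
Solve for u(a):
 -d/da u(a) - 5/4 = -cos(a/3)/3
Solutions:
 u(a) = C1 - 5*a/4 + sin(a/3)


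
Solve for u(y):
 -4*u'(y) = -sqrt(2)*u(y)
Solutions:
 u(y) = C1*exp(sqrt(2)*y/4)


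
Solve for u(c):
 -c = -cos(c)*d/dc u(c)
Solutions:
 u(c) = C1 + Integral(c/cos(c), c)


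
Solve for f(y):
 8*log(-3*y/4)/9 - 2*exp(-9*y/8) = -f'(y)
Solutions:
 f(y) = C1 - 8*y*log(-y)/9 + 8*y*(-log(3) + 1 + 2*log(2))/9 - 16*exp(-9*y/8)/9


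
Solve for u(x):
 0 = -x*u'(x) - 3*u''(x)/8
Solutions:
 u(x) = C1 + C2*erf(2*sqrt(3)*x/3)


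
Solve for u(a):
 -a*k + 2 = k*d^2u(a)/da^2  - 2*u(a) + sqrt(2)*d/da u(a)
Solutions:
 u(a) = C1*exp(sqrt(2)*a*(sqrt(4*k + 1) - 1)/(2*k)) + C2*exp(-sqrt(2)*a*(sqrt(4*k + 1) + 1)/(2*k)) + a*k/2 + sqrt(2)*k/4 - 1


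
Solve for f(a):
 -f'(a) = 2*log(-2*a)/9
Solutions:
 f(a) = C1 - 2*a*log(-a)/9 + 2*a*(1 - log(2))/9


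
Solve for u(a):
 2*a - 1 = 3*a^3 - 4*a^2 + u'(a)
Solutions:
 u(a) = C1 - 3*a^4/4 + 4*a^3/3 + a^2 - a


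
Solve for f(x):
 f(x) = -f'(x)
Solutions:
 f(x) = C1*exp(-x)


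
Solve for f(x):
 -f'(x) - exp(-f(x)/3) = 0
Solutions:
 f(x) = 3*log(C1 - x/3)


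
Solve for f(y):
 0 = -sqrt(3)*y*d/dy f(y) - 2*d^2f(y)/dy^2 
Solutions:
 f(y) = C1 + C2*erf(3^(1/4)*y/2)


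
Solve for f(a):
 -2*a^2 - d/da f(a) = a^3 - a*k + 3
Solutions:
 f(a) = C1 - a^4/4 - 2*a^3/3 + a^2*k/2 - 3*a


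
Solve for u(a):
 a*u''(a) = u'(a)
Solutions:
 u(a) = C1 + C2*a^2


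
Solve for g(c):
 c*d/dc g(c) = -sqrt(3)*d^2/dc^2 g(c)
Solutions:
 g(c) = C1 + C2*erf(sqrt(2)*3^(3/4)*c/6)


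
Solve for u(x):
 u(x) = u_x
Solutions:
 u(x) = C1*exp(x)


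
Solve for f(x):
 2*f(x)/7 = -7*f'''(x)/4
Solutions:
 f(x) = C3*exp(-2*7^(1/3)*x/7) + (C1*sin(sqrt(3)*7^(1/3)*x/7) + C2*cos(sqrt(3)*7^(1/3)*x/7))*exp(7^(1/3)*x/7)


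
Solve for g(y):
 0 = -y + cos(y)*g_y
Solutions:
 g(y) = C1 + Integral(y/cos(y), y)


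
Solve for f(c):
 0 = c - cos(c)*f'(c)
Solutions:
 f(c) = C1 + Integral(c/cos(c), c)


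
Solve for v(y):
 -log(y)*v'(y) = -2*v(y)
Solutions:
 v(y) = C1*exp(2*li(y))


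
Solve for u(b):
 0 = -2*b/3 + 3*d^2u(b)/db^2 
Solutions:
 u(b) = C1 + C2*b + b^3/27


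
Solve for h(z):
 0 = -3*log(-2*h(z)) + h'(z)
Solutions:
 -Integral(1/(log(-_y) + log(2)), (_y, h(z)))/3 = C1 - z


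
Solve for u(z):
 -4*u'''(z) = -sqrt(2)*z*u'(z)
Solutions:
 u(z) = C1 + Integral(C2*airyai(sqrt(2)*z/2) + C3*airybi(sqrt(2)*z/2), z)


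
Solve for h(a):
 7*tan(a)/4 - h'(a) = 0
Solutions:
 h(a) = C1 - 7*log(cos(a))/4


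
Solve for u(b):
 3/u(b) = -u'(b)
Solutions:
 u(b) = -sqrt(C1 - 6*b)
 u(b) = sqrt(C1 - 6*b)


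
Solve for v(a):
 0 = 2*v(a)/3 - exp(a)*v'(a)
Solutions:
 v(a) = C1*exp(-2*exp(-a)/3)


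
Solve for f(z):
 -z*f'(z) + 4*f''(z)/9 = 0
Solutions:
 f(z) = C1 + C2*erfi(3*sqrt(2)*z/4)


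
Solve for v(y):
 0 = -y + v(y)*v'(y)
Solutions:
 v(y) = -sqrt(C1 + y^2)
 v(y) = sqrt(C1 + y^2)


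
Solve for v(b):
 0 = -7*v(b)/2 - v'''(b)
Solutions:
 v(b) = C3*exp(-2^(2/3)*7^(1/3)*b/2) + (C1*sin(2^(2/3)*sqrt(3)*7^(1/3)*b/4) + C2*cos(2^(2/3)*sqrt(3)*7^(1/3)*b/4))*exp(2^(2/3)*7^(1/3)*b/4)


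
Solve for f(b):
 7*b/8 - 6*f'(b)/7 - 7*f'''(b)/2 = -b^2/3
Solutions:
 f(b) = C1 + C2*sin(2*sqrt(3)*b/7) + C3*cos(2*sqrt(3)*b/7) + 7*b^3/54 + 49*b^2/96 - 343*b/108


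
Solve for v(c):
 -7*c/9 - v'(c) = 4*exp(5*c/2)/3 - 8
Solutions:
 v(c) = C1 - 7*c^2/18 + 8*c - 8*exp(5*c/2)/15


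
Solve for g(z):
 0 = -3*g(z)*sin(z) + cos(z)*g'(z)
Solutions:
 g(z) = C1/cos(z)^3


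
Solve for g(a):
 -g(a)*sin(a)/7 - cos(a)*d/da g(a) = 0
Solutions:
 g(a) = C1*cos(a)^(1/7)


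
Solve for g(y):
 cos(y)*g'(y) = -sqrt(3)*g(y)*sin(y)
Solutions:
 g(y) = C1*cos(y)^(sqrt(3))


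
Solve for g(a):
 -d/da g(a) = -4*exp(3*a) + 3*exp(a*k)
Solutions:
 g(a) = C1 + 4*exp(3*a)/3 - 3*exp(a*k)/k


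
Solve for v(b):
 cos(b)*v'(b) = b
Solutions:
 v(b) = C1 + Integral(b/cos(b), b)


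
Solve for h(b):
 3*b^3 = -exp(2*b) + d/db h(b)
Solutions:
 h(b) = C1 + 3*b^4/4 + exp(2*b)/2


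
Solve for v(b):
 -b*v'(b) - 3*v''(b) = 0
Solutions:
 v(b) = C1 + C2*erf(sqrt(6)*b/6)


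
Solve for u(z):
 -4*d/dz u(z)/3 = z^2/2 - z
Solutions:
 u(z) = C1 - z^3/8 + 3*z^2/8


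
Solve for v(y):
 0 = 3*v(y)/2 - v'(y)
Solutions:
 v(y) = C1*exp(3*y/2)


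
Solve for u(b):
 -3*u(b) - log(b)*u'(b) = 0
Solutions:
 u(b) = C1*exp(-3*li(b))


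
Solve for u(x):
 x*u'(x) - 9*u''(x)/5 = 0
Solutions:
 u(x) = C1 + C2*erfi(sqrt(10)*x/6)


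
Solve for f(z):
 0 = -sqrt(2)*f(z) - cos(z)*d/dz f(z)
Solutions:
 f(z) = C1*(sin(z) - 1)^(sqrt(2)/2)/(sin(z) + 1)^(sqrt(2)/2)


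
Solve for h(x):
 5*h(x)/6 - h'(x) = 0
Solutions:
 h(x) = C1*exp(5*x/6)


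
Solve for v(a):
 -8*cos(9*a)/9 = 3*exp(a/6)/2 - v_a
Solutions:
 v(a) = C1 + 9*exp(a/6) + 8*sin(9*a)/81


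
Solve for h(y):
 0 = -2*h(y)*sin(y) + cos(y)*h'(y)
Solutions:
 h(y) = C1/cos(y)^2


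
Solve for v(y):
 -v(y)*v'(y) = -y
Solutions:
 v(y) = -sqrt(C1 + y^2)
 v(y) = sqrt(C1 + y^2)


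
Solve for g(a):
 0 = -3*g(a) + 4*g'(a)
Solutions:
 g(a) = C1*exp(3*a/4)


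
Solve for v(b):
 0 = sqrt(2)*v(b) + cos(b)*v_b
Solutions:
 v(b) = C1*(sin(b) - 1)^(sqrt(2)/2)/(sin(b) + 1)^(sqrt(2)/2)


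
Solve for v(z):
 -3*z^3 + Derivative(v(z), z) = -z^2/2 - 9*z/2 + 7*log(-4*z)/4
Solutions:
 v(z) = C1 + 3*z^4/4 - z^3/6 - 9*z^2/4 + 7*z*log(-z)/4 + 7*z*(-1 + 2*log(2))/4


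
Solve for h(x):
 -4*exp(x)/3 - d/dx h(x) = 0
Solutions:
 h(x) = C1 - 4*exp(x)/3


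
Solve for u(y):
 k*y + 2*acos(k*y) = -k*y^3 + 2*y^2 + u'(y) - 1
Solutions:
 u(y) = C1 + k*y^4/4 + k*y^2/2 - 2*y^3/3 + y + 2*Piecewise((y*acos(k*y) - sqrt(-k^2*y^2 + 1)/k, Ne(k, 0)), (pi*y/2, True))


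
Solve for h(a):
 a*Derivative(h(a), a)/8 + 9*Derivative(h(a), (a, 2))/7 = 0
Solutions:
 h(a) = C1 + C2*erf(sqrt(7)*a/12)


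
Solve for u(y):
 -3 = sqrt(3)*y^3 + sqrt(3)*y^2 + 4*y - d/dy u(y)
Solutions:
 u(y) = C1 + sqrt(3)*y^4/4 + sqrt(3)*y^3/3 + 2*y^2 + 3*y


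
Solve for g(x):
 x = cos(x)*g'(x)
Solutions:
 g(x) = C1 + Integral(x/cos(x), x)


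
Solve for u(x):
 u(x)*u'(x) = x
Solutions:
 u(x) = -sqrt(C1 + x^2)
 u(x) = sqrt(C1 + x^2)


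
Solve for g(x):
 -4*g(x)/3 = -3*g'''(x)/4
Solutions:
 g(x) = C3*exp(2*6^(1/3)*x/3) + (C1*sin(2^(1/3)*3^(5/6)*x/3) + C2*cos(2^(1/3)*3^(5/6)*x/3))*exp(-6^(1/3)*x/3)


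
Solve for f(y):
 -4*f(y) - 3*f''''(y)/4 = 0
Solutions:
 f(y) = (C1*sin(sqrt(2)*3^(3/4)*y/3) + C2*cos(sqrt(2)*3^(3/4)*y/3))*exp(-sqrt(2)*3^(3/4)*y/3) + (C3*sin(sqrt(2)*3^(3/4)*y/3) + C4*cos(sqrt(2)*3^(3/4)*y/3))*exp(sqrt(2)*3^(3/4)*y/3)


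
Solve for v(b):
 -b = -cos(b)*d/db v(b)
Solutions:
 v(b) = C1 + Integral(b/cos(b), b)


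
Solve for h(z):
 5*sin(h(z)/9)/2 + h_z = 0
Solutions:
 5*z/2 + 9*log(cos(h(z)/9) - 1)/2 - 9*log(cos(h(z)/9) + 1)/2 = C1


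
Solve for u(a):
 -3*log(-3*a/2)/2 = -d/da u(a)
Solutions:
 u(a) = C1 + 3*a*log(-a)/2 + 3*a*(-1 - log(2) + log(3))/2


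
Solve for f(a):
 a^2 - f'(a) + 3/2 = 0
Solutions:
 f(a) = C1 + a^3/3 + 3*a/2


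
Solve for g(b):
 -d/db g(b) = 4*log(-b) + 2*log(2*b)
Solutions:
 g(b) = C1 - 6*b*log(b) + 2*b*(-log(2) + 3 - 2*I*pi)


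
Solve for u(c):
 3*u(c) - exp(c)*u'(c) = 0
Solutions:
 u(c) = C1*exp(-3*exp(-c))


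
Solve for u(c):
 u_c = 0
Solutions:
 u(c) = C1


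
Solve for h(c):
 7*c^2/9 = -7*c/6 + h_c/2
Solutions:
 h(c) = C1 + 14*c^3/27 + 7*c^2/6


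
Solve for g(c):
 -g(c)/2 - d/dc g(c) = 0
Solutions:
 g(c) = C1*exp(-c/2)


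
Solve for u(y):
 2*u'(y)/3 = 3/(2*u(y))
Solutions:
 u(y) = -sqrt(C1 + 18*y)/2
 u(y) = sqrt(C1 + 18*y)/2


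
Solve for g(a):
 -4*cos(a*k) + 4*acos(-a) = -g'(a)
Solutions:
 g(a) = C1 - 4*a*acos(-a) - 4*sqrt(1 - a^2) + 4*Piecewise((sin(a*k)/k, Ne(k, 0)), (a, True))


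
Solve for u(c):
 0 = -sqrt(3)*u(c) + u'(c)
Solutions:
 u(c) = C1*exp(sqrt(3)*c)


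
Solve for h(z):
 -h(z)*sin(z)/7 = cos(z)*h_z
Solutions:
 h(z) = C1*cos(z)^(1/7)


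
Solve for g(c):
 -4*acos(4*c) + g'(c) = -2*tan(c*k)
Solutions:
 g(c) = C1 + 4*c*acos(4*c) - sqrt(1 - 16*c^2) - 2*Piecewise((-log(cos(c*k))/k, Ne(k, 0)), (0, True))


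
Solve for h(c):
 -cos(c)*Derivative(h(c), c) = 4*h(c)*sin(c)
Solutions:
 h(c) = C1*cos(c)^4


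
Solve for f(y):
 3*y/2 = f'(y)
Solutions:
 f(y) = C1 + 3*y^2/4


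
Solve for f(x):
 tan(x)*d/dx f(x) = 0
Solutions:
 f(x) = C1


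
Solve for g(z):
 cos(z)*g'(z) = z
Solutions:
 g(z) = C1 + Integral(z/cos(z), z)


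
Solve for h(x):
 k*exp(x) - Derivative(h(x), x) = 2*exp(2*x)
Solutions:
 h(x) = C1 + k*exp(x) - exp(2*x)


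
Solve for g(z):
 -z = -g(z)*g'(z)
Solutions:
 g(z) = -sqrt(C1 + z^2)
 g(z) = sqrt(C1 + z^2)


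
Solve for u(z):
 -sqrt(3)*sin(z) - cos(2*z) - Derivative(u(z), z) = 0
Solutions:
 u(z) = C1 - sin(2*z)/2 + sqrt(3)*cos(z)


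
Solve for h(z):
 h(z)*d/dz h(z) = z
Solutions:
 h(z) = -sqrt(C1 + z^2)
 h(z) = sqrt(C1 + z^2)


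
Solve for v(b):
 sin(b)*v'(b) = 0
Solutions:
 v(b) = C1


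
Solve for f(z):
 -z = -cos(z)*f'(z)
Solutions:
 f(z) = C1 + Integral(z/cos(z), z)


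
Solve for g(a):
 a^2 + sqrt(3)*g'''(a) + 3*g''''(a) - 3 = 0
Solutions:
 g(a) = C1 + C2*a + C3*a^2 + C4*exp(-sqrt(3)*a/3) - sqrt(3)*a^5/180 + a^4/12 - sqrt(3)*a^3/6


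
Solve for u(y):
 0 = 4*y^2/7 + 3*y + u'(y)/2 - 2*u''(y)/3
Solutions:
 u(y) = C1 + C2*exp(3*y/4) - 8*y^3/21 - 95*y^2/21 - 760*y/63


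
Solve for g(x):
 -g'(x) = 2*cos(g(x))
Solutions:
 g(x) = pi - asin((C1 + exp(4*x))/(C1 - exp(4*x)))
 g(x) = asin((C1 + exp(4*x))/(C1 - exp(4*x)))


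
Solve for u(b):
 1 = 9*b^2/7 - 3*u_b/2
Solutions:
 u(b) = C1 + 2*b^3/7 - 2*b/3


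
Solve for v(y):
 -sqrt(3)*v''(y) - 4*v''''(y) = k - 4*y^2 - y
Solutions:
 v(y) = C1 + C2*y + C3*sin(3^(1/4)*y/2) + C4*cos(3^(1/4)*y/2) + sqrt(3)*y^4/9 + sqrt(3)*y^3/18 + y^2*(-sqrt(3)*k - 32)/6


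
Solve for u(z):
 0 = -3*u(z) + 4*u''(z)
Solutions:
 u(z) = C1*exp(-sqrt(3)*z/2) + C2*exp(sqrt(3)*z/2)


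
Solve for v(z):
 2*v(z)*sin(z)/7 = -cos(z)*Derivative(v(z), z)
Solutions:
 v(z) = C1*cos(z)^(2/7)


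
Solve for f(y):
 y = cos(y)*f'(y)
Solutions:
 f(y) = C1 + Integral(y/cos(y), y)


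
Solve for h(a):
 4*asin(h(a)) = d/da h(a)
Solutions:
 Integral(1/asin(_y), (_y, h(a))) = C1 + 4*a


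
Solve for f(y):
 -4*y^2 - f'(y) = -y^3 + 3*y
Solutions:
 f(y) = C1 + y^4/4 - 4*y^3/3 - 3*y^2/2


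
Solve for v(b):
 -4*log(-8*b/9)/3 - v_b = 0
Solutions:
 v(b) = C1 - 4*b*log(-b)/3 + b*(-4*log(2) + 4/3 + 8*log(3)/3)


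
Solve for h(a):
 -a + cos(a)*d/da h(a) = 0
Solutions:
 h(a) = C1 + Integral(a/cos(a), a)


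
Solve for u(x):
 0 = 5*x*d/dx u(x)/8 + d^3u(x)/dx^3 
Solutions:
 u(x) = C1 + Integral(C2*airyai(-5^(1/3)*x/2) + C3*airybi(-5^(1/3)*x/2), x)


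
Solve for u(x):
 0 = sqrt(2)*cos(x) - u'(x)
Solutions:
 u(x) = C1 + sqrt(2)*sin(x)


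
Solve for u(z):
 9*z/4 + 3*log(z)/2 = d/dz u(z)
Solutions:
 u(z) = C1 + 9*z^2/8 + 3*z*log(z)/2 - 3*z/2


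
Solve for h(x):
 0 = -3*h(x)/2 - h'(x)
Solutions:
 h(x) = C1*exp(-3*x/2)


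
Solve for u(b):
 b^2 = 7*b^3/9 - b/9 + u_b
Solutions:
 u(b) = C1 - 7*b^4/36 + b^3/3 + b^2/18


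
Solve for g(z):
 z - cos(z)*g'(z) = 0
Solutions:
 g(z) = C1 + Integral(z/cos(z), z)


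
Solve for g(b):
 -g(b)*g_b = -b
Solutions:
 g(b) = -sqrt(C1 + b^2)
 g(b) = sqrt(C1 + b^2)


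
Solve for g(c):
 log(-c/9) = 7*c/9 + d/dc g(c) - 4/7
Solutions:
 g(c) = C1 - 7*c^2/18 + c*log(-c) + c*(-2*log(3) - 3/7)


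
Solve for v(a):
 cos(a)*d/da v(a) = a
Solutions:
 v(a) = C1 + Integral(a/cos(a), a)


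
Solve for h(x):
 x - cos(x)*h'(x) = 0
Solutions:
 h(x) = C1 + Integral(x/cos(x), x)


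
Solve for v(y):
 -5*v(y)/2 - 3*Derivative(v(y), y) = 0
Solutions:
 v(y) = C1*exp(-5*y/6)


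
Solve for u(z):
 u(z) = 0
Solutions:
 u(z) = 0


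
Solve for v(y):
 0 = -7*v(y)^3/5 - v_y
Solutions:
 v(y) = -sqrt(10)*sqrt(-1/(C1 - 7*y))/2
 v(y) = sqrt(10)*sqrt(-1/(C1 - 7*y))/2


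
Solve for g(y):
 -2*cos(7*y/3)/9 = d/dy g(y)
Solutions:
 g(y) = C1 - 2*sin(7*y/3)/21


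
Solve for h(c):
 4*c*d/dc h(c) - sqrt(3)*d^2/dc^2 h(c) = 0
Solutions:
 h(c) = C1 + C2*erfi(sqrt(2)*3^(3/4)*c/3)


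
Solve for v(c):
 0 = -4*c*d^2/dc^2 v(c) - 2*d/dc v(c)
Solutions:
 v(c) = C1 + C2*sqrt(c)


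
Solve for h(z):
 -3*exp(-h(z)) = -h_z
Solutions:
 h(z) = log(C1 + 3*z)


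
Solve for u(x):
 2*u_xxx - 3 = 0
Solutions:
 u(x) = C1 + C2*x + C3*x^2 + x^3/4


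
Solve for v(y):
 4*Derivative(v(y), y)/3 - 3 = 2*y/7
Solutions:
 v(y) = C1 + 3*y^2/28 + 9*y/4


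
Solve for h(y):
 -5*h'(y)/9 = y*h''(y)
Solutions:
 h(y) = C1 + C2*y^(4/9)


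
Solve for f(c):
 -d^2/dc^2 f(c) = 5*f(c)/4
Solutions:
 f(c) = C1*sin(sqrt(5)*c/2) + C2*cos(sqrt(5)*c/2)


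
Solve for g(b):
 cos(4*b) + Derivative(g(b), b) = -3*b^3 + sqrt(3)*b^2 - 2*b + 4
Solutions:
 g(b) = C1 - 3*b^4/4 + sqrt(3)*b^3/3 - b^2 + 4*b - sin(4*b)/4


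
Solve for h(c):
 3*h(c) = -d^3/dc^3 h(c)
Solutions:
 h(c) = C3*exp(-3^(1/3)*c) + (C1*sin(3^(5/6)*c/2) + C2*cos(3^(5/6)*c/2))*exp(3^(1/3)*c/2)


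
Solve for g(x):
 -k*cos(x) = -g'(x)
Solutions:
 g(x) = C1 + k*sin(x)


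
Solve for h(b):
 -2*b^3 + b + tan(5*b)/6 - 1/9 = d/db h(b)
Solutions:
 h(b) = C1 - b^4/2 + b^2/2 - b/9 - log(cos(5*b))/30


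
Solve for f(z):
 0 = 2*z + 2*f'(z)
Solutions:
 f(z) = C1 - z^2/2


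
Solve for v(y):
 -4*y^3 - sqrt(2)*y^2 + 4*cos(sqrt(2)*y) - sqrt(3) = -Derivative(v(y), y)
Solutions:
 v(y) = C1 + y^4 + sqrt(2)*y^3/3 + sqrt(3)*y - 2*sqrt(2)*sin(sqrt(2)*y)


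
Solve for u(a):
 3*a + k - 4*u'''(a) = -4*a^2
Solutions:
 u(a) = C1 + C2*a + C3*a^2 + a^5/60 + a^4/32 + a^3*k/24


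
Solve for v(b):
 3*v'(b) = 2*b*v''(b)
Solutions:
 v(b) = C1 + C2*b^(5/2)


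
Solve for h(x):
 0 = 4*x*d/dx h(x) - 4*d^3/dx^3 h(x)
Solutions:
 h(x) = C1 + Integral(C2*airyai(x) + C3*airybi(x), x)


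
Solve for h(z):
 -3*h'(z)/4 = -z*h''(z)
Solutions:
 h(z) = C1 + C2*z^(7/4)


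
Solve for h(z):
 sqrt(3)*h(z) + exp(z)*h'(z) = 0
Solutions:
 h(z) = C1*exp(sqrt(3)*exp(-z))


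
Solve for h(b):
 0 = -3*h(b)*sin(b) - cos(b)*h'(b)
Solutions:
 h(b) = C1*cos(b)^3


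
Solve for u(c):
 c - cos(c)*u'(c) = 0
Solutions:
 u(c) = C1 + Integral(c/cos(c), c)


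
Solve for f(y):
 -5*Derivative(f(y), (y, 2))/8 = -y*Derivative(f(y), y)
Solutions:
 f(y) = C1 + C2*erfi(2*sqrt(5)*y/5)


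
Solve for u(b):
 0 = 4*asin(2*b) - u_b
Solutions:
 u(b) = C1 + 4*b*asin(2*b) + 2*sqrt(1 - 4*b^2)


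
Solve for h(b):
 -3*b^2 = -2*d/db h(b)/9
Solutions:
 h(b) = C1 + 9*b^3/2


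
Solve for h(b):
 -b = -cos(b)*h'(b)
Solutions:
 h(b) = C1 + Integral(b/cos(b), b)


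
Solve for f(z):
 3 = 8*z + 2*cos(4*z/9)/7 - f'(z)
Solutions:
 f(z) = C1 + 4*z^2 - 3*z + 9*sin(4*z/9)/14


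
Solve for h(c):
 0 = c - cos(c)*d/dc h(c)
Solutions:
 h(c) = C1 + Integral(c/cos(c), c)


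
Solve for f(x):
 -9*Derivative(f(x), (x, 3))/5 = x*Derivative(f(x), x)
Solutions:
 f(x) = C1 + Integral(C2*airyai(-15^(1/3)*x/3) + C3*airybi(-15^(1/3)*x/3), x)


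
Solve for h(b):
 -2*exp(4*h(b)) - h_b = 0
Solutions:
 h(b) = log(-I*(1/(C1 + 8*b))^(1/4))
 h(b) = log(I*(1/(C1 + 8*b))^(1/4))
 h(b) = log(-(1/(C1 + 8*b))^(1/4))
 h(b) = log(1/(C1 + 8*b))/4


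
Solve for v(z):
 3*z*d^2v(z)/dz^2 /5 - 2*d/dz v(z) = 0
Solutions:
 v(z) = C1 + C2*z^(13/3)


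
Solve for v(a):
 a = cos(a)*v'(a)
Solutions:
 v(a) = C1 + Integral(a/cos(a), a)


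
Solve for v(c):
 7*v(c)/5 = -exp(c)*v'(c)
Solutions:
 v(c) = C1*exp(7*exp(-c)/5)


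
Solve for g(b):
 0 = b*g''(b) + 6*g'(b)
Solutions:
 g(b) = C1 + C2/b^5


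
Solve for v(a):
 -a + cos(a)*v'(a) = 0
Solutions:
 v(a) = C1 + Integral(a/cos(a), a)


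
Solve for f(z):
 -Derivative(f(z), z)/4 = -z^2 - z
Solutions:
 f(z) = C1 + 4*z^3/3 + 2*z^2


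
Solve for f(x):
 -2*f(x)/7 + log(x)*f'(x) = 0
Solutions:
 f(x) = C1*exp(2*li(x)/7)


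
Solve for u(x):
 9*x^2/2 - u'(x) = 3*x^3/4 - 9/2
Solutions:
 u(x) = C1 - 3*x^4/16 + 3*x^3/2 + 9*x/2


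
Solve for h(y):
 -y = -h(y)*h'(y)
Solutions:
 h(y) = -sqrt(C1 + y^2)
 h(y) = sqrt(C1 + y^2)


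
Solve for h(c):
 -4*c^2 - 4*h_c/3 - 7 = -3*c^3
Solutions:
 h(c) = C1 + 9*c^4/16 - c^3 - 21*c/4


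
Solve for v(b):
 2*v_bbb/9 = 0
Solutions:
 v(b) = C1 + C2*b + C3*b^2


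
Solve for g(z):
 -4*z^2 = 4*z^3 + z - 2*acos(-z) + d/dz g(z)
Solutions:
 g(z) = C1 - z^4 - 4*z^3/3 - z^2/2 + 2*z*acos(-z) + 2*sqrt(1 - z^2)


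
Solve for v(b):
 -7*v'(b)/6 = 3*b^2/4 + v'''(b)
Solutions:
 v(b) = C1 + C2*sin(sqrt(42)*b/6) + C3*cos(sqrt(42)*b/6) - 3*b^3/14 + 54*b/49


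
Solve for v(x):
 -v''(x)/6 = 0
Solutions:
 v(x) = C1 + C2*x


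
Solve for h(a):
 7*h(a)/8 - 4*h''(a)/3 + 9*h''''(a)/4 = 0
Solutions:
 h(a) = (C1*sin(2^(3/4)*sqrt(3)*7^(1/4)*a*sin(atan(sqrt(878)/16)/2)/6) + C2*cos(2^(3/4)*sqrt(3)*7^(1/4)*a*sin(atan(sqrt(878)/16)/2)/6))*exp(-2^(3/4)*sqrt(3)*7^(1/4)*a*cos(atan(sqrt(878)/16)/2)/6) + (C3*sin(2^(3/4)*sqrt(3)*7^(1/4)*a*sin(atan(sqrt(878)/16)/2)/6) + C4*cos(2^(3/4)*sqrt(3)*7^(1/4)*a*sin(atan(sqrt(878)/16)/2)/6))*exp(2^(3/4)*sqrt(3)*7^(1/4)*a*cos(atan(sqrt(878)/16)/2)/6)


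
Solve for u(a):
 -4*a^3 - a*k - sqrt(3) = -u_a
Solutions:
 u(a) = C1 + a^4 + a^2*k/2 + sqrt(3)*a


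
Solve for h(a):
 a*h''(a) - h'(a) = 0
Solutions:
 h(a) = C1 + C2*a^2


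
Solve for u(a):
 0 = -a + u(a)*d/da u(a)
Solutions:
 u(a) = -sqrt(C1 + a^2)
 u(a) = sqrt(C1 + a^2)


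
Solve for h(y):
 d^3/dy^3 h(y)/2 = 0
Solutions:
 h(y) = C1 + C2*y + C3*y^2


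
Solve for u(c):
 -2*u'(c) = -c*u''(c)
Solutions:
 u(c) = C1 + C2*c^3


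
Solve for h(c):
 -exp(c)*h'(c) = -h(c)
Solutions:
 h(c) = C1*exp(-exp(-c))


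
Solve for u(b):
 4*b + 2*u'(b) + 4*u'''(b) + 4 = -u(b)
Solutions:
 u(b) = C1*exp(-3^(1/3)*b*(-(9 + sqrt(105))^(1/3) + 2*3^(1/3)/(9 + sqrt(105))^(1/3))/12)*sin(3^(1/6)*b*(6/(9 + sqrt(105))^(1/3) + 3^(2/3)*(9 + sqrt(105))^(1/3))/12) + C2*exp(-3^(1/3)*b*(-(9 + sqrt(105))^(1/3) + 2*3^(1/3)/(9 + sqrt(105))^(1/3))/12)*cos(3^(1/6)*b*(6/(9 + sqrt(105))^(1/3) + 3^(2/3)*(9 + sqrt(105))^(1/3))/12) + C3*exp(3^(1/3)*b*(-(9 + sqrt(105))^(1/3) + 2*3^(1/3)/(9 + sqrt(105))^(1/3))/6) - 4*b + 4


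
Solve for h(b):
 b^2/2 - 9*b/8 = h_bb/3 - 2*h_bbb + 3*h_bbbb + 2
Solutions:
 h(b) = C1 + C4*exp(b/3) + b^4/8 + 39*b^3/16 + 219*b^2/8 + b*(C2 + C3*exp(b)^(1/3))


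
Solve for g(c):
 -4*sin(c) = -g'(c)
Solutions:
 g(c) = C1 - 4*cos(c)


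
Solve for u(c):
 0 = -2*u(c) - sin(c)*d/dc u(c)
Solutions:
 u(c) = C1*(cos(c) + 1)/(cos(c) - 1)


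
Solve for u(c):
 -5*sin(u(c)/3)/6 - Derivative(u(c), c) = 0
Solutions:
 5*c/6 + 3*log(cos(u(c)/3) - 1)/2 - 3*log(cos(u(c)/3) + 1)/2 = C1


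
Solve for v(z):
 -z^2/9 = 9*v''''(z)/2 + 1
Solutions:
 v(z) = C1 + C2*z + C3*z^2 + C4*z^3 - z^6/14580 - z^4/108


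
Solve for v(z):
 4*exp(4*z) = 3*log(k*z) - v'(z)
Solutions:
 v(z) = C1 + 3*z*log(k*z) - 3*z - exp(4*z)


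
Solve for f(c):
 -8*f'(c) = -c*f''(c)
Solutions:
 f(c) = C1 + C2*c^9


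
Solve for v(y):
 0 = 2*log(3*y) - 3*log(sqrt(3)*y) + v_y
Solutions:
 v(y) = C1 + y*log(y) - y - y*log(3)/2


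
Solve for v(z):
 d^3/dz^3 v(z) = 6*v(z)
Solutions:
 v(z) = C3*exp(6^(1/3)*z) + (C1*sin(2^(1/3)*3^(5/6)*z/2) + C2*cos(2^(1/3)*3^(5/6)*z/2))*exp(-6^(1/3)*z/2)


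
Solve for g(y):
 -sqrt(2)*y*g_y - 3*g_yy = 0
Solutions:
 g(y) = C1 + C2*erf(2^(3/4)*sqrt(3)*y/6)


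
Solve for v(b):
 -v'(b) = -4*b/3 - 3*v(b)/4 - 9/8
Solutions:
 v(b) = C1*exp(3*b/4) - 16*b/9 - 209/54


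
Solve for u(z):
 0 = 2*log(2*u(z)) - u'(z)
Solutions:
 -Integral(1/(log(_y) + log(2)), (_y, u(z)))/2 = C1 - z


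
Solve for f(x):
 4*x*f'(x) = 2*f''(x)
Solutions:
 f(x) = C1 + C2*erfi(x)


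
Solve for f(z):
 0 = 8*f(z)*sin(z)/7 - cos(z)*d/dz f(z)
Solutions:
 f(z) = C1/cos(z)^(8/7)


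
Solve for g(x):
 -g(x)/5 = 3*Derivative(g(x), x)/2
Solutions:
 g(x) = C1*exp(-2*x/15)


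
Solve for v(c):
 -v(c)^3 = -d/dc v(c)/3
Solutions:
 v(c) = -sqrt(2)*sqrt(-1/(C1 + 3*c))/2
 v(c) = sqrt(2)*sqrt(-1/(C1 + 3*c))/2


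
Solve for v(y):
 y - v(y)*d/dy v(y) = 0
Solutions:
 v(y) = -sqrt(C1 + y^2)
 v(y) = sqrt(C1 + y^2)


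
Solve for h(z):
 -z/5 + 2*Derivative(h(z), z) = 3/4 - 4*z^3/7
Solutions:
 h(z) = C1 - z^4/14 + z^2/20 + 3*z/8


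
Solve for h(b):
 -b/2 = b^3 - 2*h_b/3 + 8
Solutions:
 h(b) = C1 + 3*b^4/8 + 3*b^2/8 + 12*b


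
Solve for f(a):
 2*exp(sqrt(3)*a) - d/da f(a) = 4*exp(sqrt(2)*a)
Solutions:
 f(a) = C1 - 2*sqrt(2)*exp(sqrt(2)*a) + 2*sqrt(3)*exp(sqrt(3)*a)/3


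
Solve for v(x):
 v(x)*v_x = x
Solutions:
 v(x) = -sqrt(C1 + x^2)
 v(x) = sqrt(C1 + x^2)


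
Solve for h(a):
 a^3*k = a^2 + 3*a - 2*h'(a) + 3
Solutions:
 h(a) = C1 - a^4*k/8 + a^3/6 + 3*a^2/4 + 3*a/2


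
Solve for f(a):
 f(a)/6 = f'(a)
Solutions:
 f(a) = C1*exp(a/6)


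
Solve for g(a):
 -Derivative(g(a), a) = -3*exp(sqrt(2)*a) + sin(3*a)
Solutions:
 g(a) = C1 + 3*sqrt(2)*exp(sqrt(2)*a)/2 + cos(3*a)/3


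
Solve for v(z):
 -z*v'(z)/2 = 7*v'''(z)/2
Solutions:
 v(z) = C1 + Integral(C2*airyai(-7^(2/3)*z/7) + C3*airybi(-7^(2/3)*z/7), z)


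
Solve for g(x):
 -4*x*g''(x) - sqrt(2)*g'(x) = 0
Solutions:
 g(x) = C1 + C2*x^(1 - sqrt(2)/4)


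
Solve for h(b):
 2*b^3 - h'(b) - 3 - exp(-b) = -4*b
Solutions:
 h(b) = C1 + b^4/2 + 2*b^2 - 3*b + exp(-b)


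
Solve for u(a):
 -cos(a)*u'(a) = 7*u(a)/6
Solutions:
 u(a) = C1*(sin(a) - 1)^(7/12)/(sin(a) + 1)^(7/12)


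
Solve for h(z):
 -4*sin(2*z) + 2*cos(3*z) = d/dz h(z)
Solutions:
 h(z) = C1 + 2*sin(3*z)/3 + 2*cos(2*z)


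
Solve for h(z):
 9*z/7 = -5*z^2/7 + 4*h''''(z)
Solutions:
 h(z) = C1 + C2*z + C3*z^2 + C4*z^3 + z^6/2016 + 3*z^5/1120


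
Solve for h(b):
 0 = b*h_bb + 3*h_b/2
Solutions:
 h(b) = C1 + C2/sqrt(b)


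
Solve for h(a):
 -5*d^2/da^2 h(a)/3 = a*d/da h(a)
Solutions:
 h(a) = C1 + C2*erf(sqrt(30)*a/10)


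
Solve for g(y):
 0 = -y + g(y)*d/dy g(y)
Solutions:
 g(y) = -sqrt(C1 + y^2)
 g(y) = sqrt(C1 + y^2)


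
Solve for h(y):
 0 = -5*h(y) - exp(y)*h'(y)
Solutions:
 h(y) = C1*exp(5*exp(-y))


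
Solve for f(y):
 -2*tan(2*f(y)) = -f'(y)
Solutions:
 f(y) = -asin(C1*exp(4*y))/2 + pi/2
 f(y) = asin(C1*exp(4*y))/2


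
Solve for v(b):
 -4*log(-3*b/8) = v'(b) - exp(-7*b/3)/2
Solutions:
 v(b) = C1 - 4*b*log(-b) + 4*b*(-log(3) + 1 + 3*log(2)) - 3*exp(-7*b/3)/14


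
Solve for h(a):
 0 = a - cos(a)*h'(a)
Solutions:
 h(a) = C1 + Integral(a/cos(a), a)


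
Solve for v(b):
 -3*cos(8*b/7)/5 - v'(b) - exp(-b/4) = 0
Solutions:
 v(b) = C1 - 21*sin(8*b/7)/40 + 4*exp(-b/4)


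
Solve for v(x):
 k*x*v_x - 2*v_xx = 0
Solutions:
 v(x) = Piecewise((-sqrt(pi)*C1*erf(x*sqrt(-k)/2)/sqrt(-k) - C2, (k > 0) | (k < 0)), (-C1*x - C2, True))


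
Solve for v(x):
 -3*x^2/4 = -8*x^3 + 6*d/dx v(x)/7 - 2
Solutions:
 v(x) = C1 + 7*x^4/3 - 7*x^3/24 + 7*x/3


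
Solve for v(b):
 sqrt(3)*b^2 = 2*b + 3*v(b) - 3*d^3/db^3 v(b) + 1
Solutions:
 v(b) = C3*exp(b) + sqrt(3)*b^2/3 - 2*b/3 + (C1*sin(sqrt(3)*b/2) + C2*cos(sqrt(3)*b/2))*exp(-b/2) - 1/3


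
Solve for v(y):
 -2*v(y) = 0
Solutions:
 v(y) = 0


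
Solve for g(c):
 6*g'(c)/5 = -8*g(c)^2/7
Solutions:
 g(c) = 21/(C1 + 20*c)


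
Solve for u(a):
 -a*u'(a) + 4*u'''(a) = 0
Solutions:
 u(a) = C1 + Integral(C2*airyai(2^(1/3)*a/2) + C3*airybi(2^(1/3)*a/2), a)


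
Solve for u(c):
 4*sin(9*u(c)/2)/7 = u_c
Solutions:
 -4*c/7 + log(cos(9*u(c)/2) - 1)/9 - log(cos(9*u(c)/2) + 1)/9 = C1


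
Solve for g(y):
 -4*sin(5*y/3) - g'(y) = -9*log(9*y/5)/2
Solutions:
 g(y) = C1 + 9*y*log(y)/2 - 9*y*log(5)/2 - 9*y/2 + 9*y*log(3) + 12*cos(5*y/3)/5


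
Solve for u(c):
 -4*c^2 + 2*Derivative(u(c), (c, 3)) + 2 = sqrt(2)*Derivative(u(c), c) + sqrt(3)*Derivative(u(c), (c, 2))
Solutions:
 u(c) = C1 + C2*exp(c*(sqrt(3) + sqrt(3 + 8*sqrt(2)))/4) + C3*exp(c*(-sqrt(3 + 8*sqrt(2)) + sqrt(3))/4) - 2*sqrt(2)*c^3/3 + 2*sqrt(3)*c^2 - 8*c - 5*sqrt(2)*c


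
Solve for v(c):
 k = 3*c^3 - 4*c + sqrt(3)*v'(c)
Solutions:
 v(c) = C1 - sqrt(3)*c^4/4 + 2*sqrt(3)*c^2/3 + sqrt(3)*c*k/3


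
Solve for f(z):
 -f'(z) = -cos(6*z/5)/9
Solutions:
 f(z) = C1 + 5*sin(6*z/5)/54


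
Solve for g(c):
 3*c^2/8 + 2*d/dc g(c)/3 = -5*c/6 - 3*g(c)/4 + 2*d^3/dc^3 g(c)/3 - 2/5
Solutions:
 g(c) = C1*exp(-c*(8*18^(1/3)/(sqrt(5793) + 81)^(1/3) + 12^(1/3)*(sqrt(5793) + 81)^(1/3))/24)*sin(2^(1/3)*3^(1/6)*c*(-2^(1/3)*3^(2/3)*(sqrt(5793) + 81)^(1/3)/24 + (sqrt(5793) + 81)^(-1/3))) + C2*exp(-c*(8*18^(1/3)/(sqrt(5793) + 81)^(1/3) + 12^(1/3)*(sqrt(5793) + 81)^(1/3))/24)*cos(2^(1/3)*3^(1/6)*c*(-2^(1/3)*3^(2/3)*(sqrt(5793) + 81)^(1/3)/24 + (sqrt(5793) + 81)^(-1/3))) + C3*exp(c*(8*18^(1/3)/(sqrt(5793) + 81)^(1/3) + 12^(1/3)*(sqrt(5793) + 81)^(1/3))/12) - c^2/2 - 2*c/9 - 136/405


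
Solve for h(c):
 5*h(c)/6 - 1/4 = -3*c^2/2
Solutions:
 h(c) = 3/10 - 9*c^2/5


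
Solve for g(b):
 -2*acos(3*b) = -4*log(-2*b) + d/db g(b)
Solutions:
 g(b) = C1 + 4*b*log(-b) - 2*b*acos(3*b) - 4*b + 4*b*log(2) + 2*sqrt(1 - 9*b^2)/3


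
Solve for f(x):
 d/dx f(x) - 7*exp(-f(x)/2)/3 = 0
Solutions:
 f(x) = 2*log(C1 + 7*x/6)


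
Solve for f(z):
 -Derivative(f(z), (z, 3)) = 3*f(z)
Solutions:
 f(z) = C3*exp(-3^(1/3)*z) + (C1*sin(3^(5/6)*z/2) + C2*cos(3^(5/6)*z/2))*exp(3^(1/3)*z/2)


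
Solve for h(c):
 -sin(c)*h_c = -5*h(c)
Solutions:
 h(c) = C1*sqrt(cos(c) - 1)*(cos(c)^2 - 2*cos(c) + 1)/(sqrt(cos(c) + 1)*(cos(c)^2 + 2*cos(c) + 1))


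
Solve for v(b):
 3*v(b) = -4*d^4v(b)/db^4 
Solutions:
 v(b) = (C1*sin(3^(1/4)*b/2) + C2*cos(3^(1/4)*b/2))*exp(-3^(1/4)*b/2) + (C3*sin(3^(1/4)*b/2) + C4*cos(3^(1/4)*b/2))*exp(3^(1/4)*b/2)


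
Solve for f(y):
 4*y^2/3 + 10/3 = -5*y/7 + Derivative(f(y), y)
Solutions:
 f(y) = C1 + 4*y^3/9 + 5*y^2/14 + 10*y/3


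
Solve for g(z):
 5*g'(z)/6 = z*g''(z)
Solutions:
 g(z) = C1 + C2*z^(11/6)


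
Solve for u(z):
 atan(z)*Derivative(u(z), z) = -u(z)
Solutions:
 u(z) = C1*exp(-Integral(1/atan(z), z))
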